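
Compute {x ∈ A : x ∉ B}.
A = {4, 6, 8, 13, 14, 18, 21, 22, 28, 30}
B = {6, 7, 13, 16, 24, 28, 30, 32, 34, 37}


Set A = {4, 6, 8, 13, 14, 18, 21, 22, 28, 30}
Set B = {6, 7, 13, 16, 24, 28, 30, 32, 34, 37}
Check each element of A against B:
4 ∉ B (include), 6 ∈ B, 8 ∉ B (include), 13 ∈ B, 14 ∉ B (include), 18 ∉ B (include), 21 ∉ B (include), 22 ∉ B (include), 28 ∈ B, 30 ∈ B
Elements of A not in B: {4, 8, 14, 18, 21, 22}

{4, 8, 14, 18, 21, 22}


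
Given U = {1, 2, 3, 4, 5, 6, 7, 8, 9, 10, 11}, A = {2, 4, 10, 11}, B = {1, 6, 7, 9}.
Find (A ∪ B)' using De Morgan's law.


U = {1, 2, 3, 4, 5, 6, 7, 8, 9, 10, 11}
A = {2, 4, 10, 11}, B = {1, 6, 7, 9}
A ∪ B = {1, 2, 4, 6, 7, 9, 10, 11}
(A ∪ B)' = U \ (A ∪ B) = {3, 5, 8}
Verification via A' ∩ B': A' = {1, 3, 5, 6, 7, 8, 9}, B' = {2, 3, 4, 5, 8, 10, 11}
A' ∩ B' = {3, 5, 8} ✓

{3, 5, 8}


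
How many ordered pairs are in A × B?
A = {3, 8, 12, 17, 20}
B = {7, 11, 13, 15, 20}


Set A = {3, 8, 12, 17, 20} has 5 elements.
Set B = {7, 11, 13, 15, 20} has 5 elements.
|A × B| = |A| × |B| = 5 × 5 = 25

25


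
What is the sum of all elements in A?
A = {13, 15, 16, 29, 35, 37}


Set A = {13, 15, 16, 29, 35, 37}
Sum = 13 + 15 + 16 + 29 + 35 + 37 = 145

145


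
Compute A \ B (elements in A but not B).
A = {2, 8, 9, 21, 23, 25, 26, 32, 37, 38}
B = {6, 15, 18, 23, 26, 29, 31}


Set A = {2, 8, 9, 21, 23, 25, 26, 32, 37, 38}
Set B = {6, 15, 18, 23, 26, 29, 31}
A \ B includes elements in A that are not in B.
Check each element of A:
2 (not in B, keep), 8 (not in B, keep), 9 (not in B, keep), 21 (not in B, keep), 23 (in B, remove), 25 (not in B, keep), 26 (in B, remove), 32 (not in B, keep), 37 (not in B, keep), 38 (not in B, keep)
A \ B = {2, 8, 9, 21, 25, 32, 37, 38}

{2, 8, 9, 21, 25, 32, 37, 38}


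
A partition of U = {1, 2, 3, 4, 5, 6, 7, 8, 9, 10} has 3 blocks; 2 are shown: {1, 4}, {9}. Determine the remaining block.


U = {1, 2, 3, 4, 5, 6, 7, 8, 9, 10}
Shown blocks: {1, 4}, {9}
A partition's blocks are pairwise disjoint and cover U, so the missing block = U \ (union of shown blocks).
Union of shown blocks: {1, 4, 9}
Missing block = U \ (union) = {2, 3, 5, 6, 7, 8, 10}

{2, 3, 5, 6, 7, 8, 10}


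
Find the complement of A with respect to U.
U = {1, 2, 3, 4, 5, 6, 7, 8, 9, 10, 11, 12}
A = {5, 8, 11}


Universal set U = {1, 2, 3, 4, 5, 6, 7, 8, 9, 10, 11, 12}
Set A = {5, 8, 11}
A' = U \ A = elements in U but not in A
Checking each element of U:
1 (not in A, include), 2 (not in A, include), 3 (not in A, include), 4 (not in A, include), 5 (in A, exclude), 6 (not in A, include), 7 (not in A, include), 8 (in A, exclude), 9 (not in A, include), 10 (not in A, include), 11 (in A, exclude), 12 (not in A, include)
A' = {1, 2, 3, 4, 6, 7, 9, 10, 12}

{1, 2, 3, 4, 6, 7, 9, 10, 12}


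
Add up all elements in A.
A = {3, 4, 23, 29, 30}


Set A = {3, 4, 23, 29, 30}
Sum = 3 + 4 + 23 + 29 + 30 = 89

89


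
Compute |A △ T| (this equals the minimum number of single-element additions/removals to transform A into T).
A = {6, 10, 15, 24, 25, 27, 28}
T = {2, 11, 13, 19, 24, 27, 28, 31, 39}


Set A = {6, 10, 15, 24, 25, 27, 28}
Set T = {2, 11, 13, 19, 24, 27, 28, 31, 39}
Elements to remove from A (in A, not in T): {6, 10, 15, 25} → 4 removals
Elements to add to A (in T, not in A): {2, 11, 13, 19, 31, 39} → 6 additions
Total edits = 4 + 6 = 10

10


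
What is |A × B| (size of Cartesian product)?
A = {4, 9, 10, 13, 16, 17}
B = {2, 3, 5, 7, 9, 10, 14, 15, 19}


Set A = {4, 9, 10, 13, 16, 17} has 6 elements.
Set B = {2, 3, 5, 7, 9, 10, 14, 15, 19} has 9 elements.
|A × B| = |A| × |B| = 6 × 9 = 54

54


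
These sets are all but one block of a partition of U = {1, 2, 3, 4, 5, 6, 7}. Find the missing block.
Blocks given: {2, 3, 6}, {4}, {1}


U = {1, 2, 3, 4, 5, 6, 7}
Shown blocks: {2, 3, 6}, {4}, {1}
A partition's blocks are pairwise disjoint and cover U, so the missing block = U \ (union of shown blocks).
Union of shown blocks: {1, 2, 3, 4, 6}
Missing block = U \ (union) = {5, 7}

{5, 7}


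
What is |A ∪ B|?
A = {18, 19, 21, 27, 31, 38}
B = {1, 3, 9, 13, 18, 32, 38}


Set A = {18, 19, 21, 27, 31, 38}, |A| = 6
Set B = {1, 3, 9, 13, 18, 32, 38}, |B| = 7
A ∩ B = {18, 38}, |A ∩ B| = 2
|A ∪ B| = |A| + |B| - |A ∩ B| = 6 + 7 - 2 = 11

11


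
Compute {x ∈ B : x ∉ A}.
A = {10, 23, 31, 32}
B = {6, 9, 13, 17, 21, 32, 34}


Set A = {10, 23, 31, 32}
Set B = {6, 9, 13, 17, 21, 32, 34}
Check each element of B against A:
6 ∉ A (include), 9 ∉ A (include), 13 ∉ A (include), 17 ∉ A (include), 21 ∉ A (include), 32 ∈ A, 34 ∉ A (include)
Elements of B not in A: {6, 9, 13, 17, 21, 34}

{6, 9, 13, 17, 21, 34}


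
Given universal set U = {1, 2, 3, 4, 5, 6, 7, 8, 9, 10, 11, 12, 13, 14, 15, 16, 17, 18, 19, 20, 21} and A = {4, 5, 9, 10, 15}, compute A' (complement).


Universal set U = {1, 2, 3, 4, 5, 6, 7, 8, 9, 10, 11, 12, 13, 14, 15, 16, 17, 18, 19, 20, 21}
Set A = {4, 5, 9, 10, 15}
A' = U \ A = elements in U but not in A
Checking each element of U:
1 (not in A, include), 2 (not in A, include), 3 (not in A, include), 4 (in A, exclude), 5 (in A, exclude), 6 (not in A, include), 7 (not in A, include), 8 (not in A, include), 9 (in A, exclude), 10 (in A, exclude), 11 (not in A, include), 12 (not in A, include), 13 (not in A, include), 14 (not in A, include), 15 (in A, exclude), 16 (not in A, include), 17 (not in A, include), 18 (not in A, include), 19 (not in A, include), 20 (not in A, include), 21 (not in A, include)
A' = {1, 2, 3, 6, 7, 8, 11, 12, 13, 14, 16, 17, 18, 19, 20, 21}

{1, 2, 3, 6, 7, 8, 11, 12, 13, 14, 16, 17, 18, 19, 20, 21}


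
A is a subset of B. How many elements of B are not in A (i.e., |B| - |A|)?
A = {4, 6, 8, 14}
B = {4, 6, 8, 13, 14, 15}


Set A = {4, 6, 8, 14}, |A| = 4
Set B = {4, 6, 8, 13, 14, 15}, |B| = 6
Since A ⊆ B: B \ A = {13, 15}
|B| - |A| = 6 - 4 = 2

2


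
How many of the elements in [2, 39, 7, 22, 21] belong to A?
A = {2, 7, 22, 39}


Set A = {2, 7, 22, 39}
Candidates: [2, 39, 7, 22, 21]
Check each candidate:
2 ∈ A, 39 ∈ A, 7 ∈ A, 22 ∈ A, 21 ∉ A
Count of candidates in A: 4

4


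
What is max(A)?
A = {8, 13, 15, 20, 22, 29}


Set A = {8, 13, 15, 20, 22, 29}
Elements in ascending order: 8, 13, 15, 20, 22, 29
The largest element is 29.

29


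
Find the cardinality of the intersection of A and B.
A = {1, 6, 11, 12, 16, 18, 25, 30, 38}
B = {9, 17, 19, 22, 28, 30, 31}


Set A = {1, 6, 11, 12, 16, 18, 25, 30, 38}
Set B = {9, 17, 19, 22, 28, 30, 31}
A ∩ B = {30}
|A ∩ B| = 1

1


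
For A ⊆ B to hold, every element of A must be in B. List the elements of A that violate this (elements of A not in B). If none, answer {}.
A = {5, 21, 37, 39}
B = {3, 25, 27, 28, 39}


Set A = {5, 21, 37, 39}
Set B = {3, 25, 27, 28, 39}
Check each element of A against B:
5 ∉ B (include), 21 ∉ B (include), 37 ∉ B (include), 39 ∈ B
Elements of A not in B: {5, 21, 37}

{5, 21, 37}


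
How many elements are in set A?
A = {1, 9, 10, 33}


Set A = {1, 9, 10, 33}
Listing elements: 1, 9, 10, 33
Counting: 4 elements
|A| = 4

4


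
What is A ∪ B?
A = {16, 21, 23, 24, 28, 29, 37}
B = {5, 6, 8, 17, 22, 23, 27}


Set A = {16, 21, 23, 24, 28, 29, 37}
Set B = {5, 6, 8, 17, 22, 23, 27}
A ∪ B includes all elements in either set.
Elements from A: {16, 21, 23, 24, 28, 29, 37}
Elements from B not already included: {5, 6, 8, 17, 22, 27}
A ∪ B = {5, 6, 8, 16, 17, 21, 22, 23, 24, 27, 28, 29, 37}

{5, 6, 8, 16, 17, 21, 22, 23, 24, 27, 28, 29, 37}


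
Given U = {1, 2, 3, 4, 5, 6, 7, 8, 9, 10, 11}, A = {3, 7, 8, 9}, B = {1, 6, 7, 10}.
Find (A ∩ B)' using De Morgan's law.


U = {1, 2, 3, 4, 5, 6, 7, 8, 9, 10, 11}
A = {3, 7, 8, 9}, B = {1, 6, 7, 10}
A ∩ B = {7}
(A ∩ B)' = U \ (A ∩ B) = {1, 2, 3, 4, 5, 6, 8, 9, 10, 11}
Verification via A' ∪ B': A' = {1, 2, 4, 5, 6, 10, 11}, B' = {2, 3, 4, 5, 8, 9, 11}
A' ∪ B' = {1, 2, 3, 4, 5, 6, 8, 9, 10, 11} ✓

{1, 2, 3, 4, 5, 6, 8, 9, 10, 11}


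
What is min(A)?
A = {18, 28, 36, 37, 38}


Set A = {18, 28, 36, 37, 38}
Elements in ascending order: 18, 28, 36, 37, 38
The smallest element is 18.

18


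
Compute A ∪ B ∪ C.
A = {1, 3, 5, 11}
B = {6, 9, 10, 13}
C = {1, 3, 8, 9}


Set A = {1, 3, 5, 11}
Set B = {6, 9, 10, 13}
Set C = {1, 3, 8, 9}
First, A ∪ B = {1, 3, 5, 6, 9, 10, 11, 13}
Then, (A ∪ B) ∪ C = {1, 3, 5, 6, 8, 9, 10, 11, 13}

{1, 3, 5, 6, 8, 9, 10, 11, 13}


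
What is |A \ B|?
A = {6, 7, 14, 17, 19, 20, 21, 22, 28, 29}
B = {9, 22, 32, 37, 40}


Set A = {6, 7, 14, 17, 19, 20, 21, 22, 28, 29}
Set B = {9, 22, 32, 37, 40}
A \ B = {6, 7, 14, 17, 19, 20, 21, 28, 29}
|A \ B| = 9

9


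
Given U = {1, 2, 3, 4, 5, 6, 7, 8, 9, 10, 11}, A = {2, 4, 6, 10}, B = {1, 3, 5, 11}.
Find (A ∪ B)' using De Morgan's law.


U = {1, 2, 3, 4, 5, 6, 7, 8, 9, 10, 11}
A = {2, 4, 6, 10}, B = {1, 3, 5, 11}
A ∪ B = {1, 2, 3, 4, 5, 6, 10, 11}
(A ∪ B)' = U \ (A ∪ B) = {7, 8, 9}
Verification via A' ∩ B': A' = {1, 3, 5, 7, 8, 9, 11}, B' = {2, 4, 6, 7, 8, 9, 10}
A' ∩ B' = {7, 8, 9} ✓

{7, 8, 9}


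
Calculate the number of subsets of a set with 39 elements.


The set has 39 elements.
The power set contains all possible subsets.
|P(A)| = 2^|A| = 2^39 = 549755813888

549755813888


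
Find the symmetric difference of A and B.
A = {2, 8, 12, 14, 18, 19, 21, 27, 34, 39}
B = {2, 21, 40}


Set A = {2, 8, 12, 14, 18, 19, 21, 27, 34, 39}
Set B = {2, 21, 40}
A △ B = (A \ B) ∪ (B \ A)
Elements in A but not B: {8, 12, 14, 18, 19, 27, 34, 39}
Elements in B but not A: {40}
A △ B = {8, 12, 14, 18, 19, 27, 34, 39, 40}

{8, 12, 14, 18, 19, 27, 34, 39, 40}


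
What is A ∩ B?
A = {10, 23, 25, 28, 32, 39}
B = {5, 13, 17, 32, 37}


Set A = {10, 23, 25, 28, 32, 39}
Set B = {5, 13, 17, 32, 37}
A ∩ B includes only elements in both sets.
Check each element of A against B:
10 ✗, 23 ✗, 25 ✗, 28 ✗, 32 ✓, 39 ✗
A ∩ B = {32}

{32}


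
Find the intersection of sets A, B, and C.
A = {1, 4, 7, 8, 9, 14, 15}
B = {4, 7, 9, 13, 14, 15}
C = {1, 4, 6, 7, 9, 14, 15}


Set A = {1, 4, 7, 8, 9, 14, 15}
Set B = {4, 7, 9, 13, 14, 15}
Set C = {1, 4, 6, 7, 9, 14, 15}
First, A ∩ B = {4, 7, 9, 14, 15}
Then, (A ∩ B) ∩ C = {4, 7, 9, 14, 15}

{4, 7, 9, 14, 15}


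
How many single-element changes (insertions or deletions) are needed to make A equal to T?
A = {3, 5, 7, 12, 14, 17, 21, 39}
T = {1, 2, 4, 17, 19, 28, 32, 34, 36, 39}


Set A = {3, 5, 7, 12, 14, 17, 21, 39}
Set T = {1, 2, 4, 17, 19, 28, 32, 34, 36, 39}
Elements to remove from A (in A, not in T): {3, 5, 7, 12, 14, 21} → 6 removals
Elements to add to A (in T, not in A): {1, 2, 4, 19, 28, 32, 34, 36} → 8 additions
Total edits = 6 + 8 = 14

14


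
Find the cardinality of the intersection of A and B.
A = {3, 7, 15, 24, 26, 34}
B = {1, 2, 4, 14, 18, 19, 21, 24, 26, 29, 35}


Set A = {3, 7, 15, 24, 26, 34}
Set B = {1, 2, 4, 14, 18, 19, 21, 24, 26, 29, 35}
A ∩ B = {24, 26}
|A ∩ B| = 2

2


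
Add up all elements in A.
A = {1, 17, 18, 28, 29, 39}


Set A = {1, 17, 18, 28, 29, 39}
Sum = 1 + 17 + 18 + 28 + 29 + 39 = 132

132


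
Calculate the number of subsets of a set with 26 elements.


The set has 26 elements.
The power set contains all possible subsets.
|P(A)| = 2^|A| = 2^26 = 67108864

67108864


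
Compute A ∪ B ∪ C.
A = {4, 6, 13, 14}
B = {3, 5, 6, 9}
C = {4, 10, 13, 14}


Set A = {4, 6, 13, 14}
Set B = {3, 5, 6, 9}
Set C = {4, 10, 13, 14}
First, A ∪ B = {3, 4, 5, 6, 9, 13, 14}
Then, (A ∪ B) ∪ C = {3, 4, 5, 6, 9, 10, 13, 14}

{3, 4, 5, 6, 9, 10, 13, 14}


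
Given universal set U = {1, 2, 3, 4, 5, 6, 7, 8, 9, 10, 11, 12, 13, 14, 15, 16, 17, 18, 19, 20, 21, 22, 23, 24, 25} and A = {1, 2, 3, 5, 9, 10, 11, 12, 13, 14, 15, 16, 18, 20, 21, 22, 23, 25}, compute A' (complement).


Universal set U = {1, 2, 3, 4, 5, 6, 7, 8, 9, 10, 11, 12, 13, 14, 15, 16, 17, 18, 19, 20, 21, 22, 23, 24, 25}
Set A = {1, 2, 3, 5, 9, 10, 11, 12, 13, 14, 15, 16, 18, 20, 21, 22, 23, 25}
A' = U \ A = elements in U but not in A
Checking each element of U:
1 (in A, exclude), 2 (in A, exclude), 3 (in A, exclude), 4 (not in A, include), 5 (in A, exclude), 6 (not in A, include), 7 (not in A, include), 8 (not in A, include), 9 (in A, exclude), 10 (in A, exclude), 11 (in A, exclude), 12 (in A, exclude), 13 (in A, exclude), 14 (in A, exclude), 15 (in A, exclude), 16 (in A, exclude), 17 (not in A, include), 18 (in A, exclude), 19 (not in A, include), 20 (in A, exclude), 21 (in A, exclude), 22 (in A, exclude), 23 (in A, exclude), 24 (not in A, include), 25 (in A, exclude)
A' = {4, 6, 7, 8, 17, 19, 24}

{4, 6, 7, 8, 17, 19, 24}


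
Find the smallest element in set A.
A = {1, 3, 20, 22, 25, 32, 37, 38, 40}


Set A = {1, 3, 20, 22, 25, 32, 37, 38, 40}
Elements in ascending order: 1, 3, 20, 22, 25, 32, 37, 38, 40
The smallest element is 1.

1


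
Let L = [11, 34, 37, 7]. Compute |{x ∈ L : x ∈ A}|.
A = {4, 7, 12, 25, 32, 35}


Set A = {4, 7, 12, 25, 32, 35}
Candidates: [11, 34, 37, 7]
Check each candidate:
11 ∉ A, 34 ∉ A, 37 ∉ A, 7 ∈ A
Count of candidates in A: 1

1


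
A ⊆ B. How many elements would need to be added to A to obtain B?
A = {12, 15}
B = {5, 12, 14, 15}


Set A = {12, 15}, |A| = 2
Set B = {5, 12, 14, 15}, |B| = 4
Since A ⊆ B: B \ A = {5, 14}
|B| - |A| = 4 - 2 = 2

2


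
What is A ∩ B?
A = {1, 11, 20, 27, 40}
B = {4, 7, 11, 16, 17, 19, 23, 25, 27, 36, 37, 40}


Set A = {1, 11, 20, 27, 40}
Set B = {4, 7, 11, 16, 17, 19, 23, 25, 27, 36, 37, 40}
A ∩ B includes only elements in both sets.
Check each element of A against B:
1 ✗, 11 ✓, 20 ✗, 27 ✓, 40 ✓
A ∩ B = {11, 27, 40}

{11, 27, 40}


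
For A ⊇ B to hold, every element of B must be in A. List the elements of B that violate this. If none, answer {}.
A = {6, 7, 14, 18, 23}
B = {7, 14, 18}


Set A = {6, 7, 14, 18, 23}
Set B = {7, 14, 18}
Check each element of B against A:
7 ∈ A, 14 ∈ A, 18 ∈ A
Elements of B not in A: {}

{}


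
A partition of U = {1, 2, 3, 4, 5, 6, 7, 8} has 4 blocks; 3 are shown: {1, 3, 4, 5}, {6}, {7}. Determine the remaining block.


U = {1, 2, 3, 4, 5, 6, 7, 8}
Shown blocks: {1, 3, 4, 5}, {6}, {7}
A partition's blocks are pairwise disjoint and cover U, so the missing block = U \ (union of shown blocks).
Union of shown blocks: {1, 3, 4, 5, 6, 7}
Missing block = U \ (union) = {2, 8}

{2, 8}


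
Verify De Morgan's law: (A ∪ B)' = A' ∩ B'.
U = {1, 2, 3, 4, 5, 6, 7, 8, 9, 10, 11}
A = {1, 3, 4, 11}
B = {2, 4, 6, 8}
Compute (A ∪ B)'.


U = {1, 2, 3, 4, 5, 6, 7, 8, 9, 10, 11}
A = {1, 3, 4, 11}, B = {2, 4, 6, 8}
A ∪ B = {1, 2, 3, 4, 6, 8, 11}
(A ∪ B)' = U \ (A ∪ B) = {5, 7, 9, 10}
Verification via A' ∩ B': A' = {2, 5, 6, 7, 8, 9, 10}, B' = {1, 3, 5, 7, 9, 10, 11}
A' ∩ B' = {5, 7, 9, 10} ✓

{5, 7, 9, 10}


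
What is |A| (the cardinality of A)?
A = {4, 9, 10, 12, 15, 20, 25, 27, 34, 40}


Set A = {4, 9, 10, 12, 15, 20, 25, 27, 34, 40}
Listing elements: 4, 9, 10, 12, 15, 20, 25, 27, 34, 40
Counting: 10 elements
|A| = 10

10


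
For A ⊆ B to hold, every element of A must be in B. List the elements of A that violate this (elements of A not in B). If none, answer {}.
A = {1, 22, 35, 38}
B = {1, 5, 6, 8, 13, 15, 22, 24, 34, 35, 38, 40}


Set A = {1, 22, 35, 38}
Set B = {1, 5, 6, 8, 13, 15, 22, 24, 34, 35, 38, 40}
Check each element of A against B:
1 ∈ B, 22 ∈ B, 35 ∈ B, 38 ∈ B
Elements of A not in B: {}

{}


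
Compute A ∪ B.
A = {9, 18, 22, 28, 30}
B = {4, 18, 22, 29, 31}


Set A = {9, 18, 22, 28, 30}
Set B = {4, 18, 22, 29, 31}
A ∪ B includes all elements in either set.
Elements from A: {9, 18, 22, 28, 30}
Elements from B not already included: {4, 29, 31}
A ∪ B = {4, 9, 18, 22, 28, 29, 30, 31}

{4, 9, 18, 22, 28, 29, 30, 31}


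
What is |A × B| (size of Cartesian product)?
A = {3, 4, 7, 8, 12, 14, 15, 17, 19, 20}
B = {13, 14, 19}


Set A = {3, 4, 7, 8, 12, 14, 15, 17, 19, 20} has 10 elements.
Set B = {13, 14, 19} has 3 elements.
|A × B| = |A| × |B| = 10 × 3 = 30

30


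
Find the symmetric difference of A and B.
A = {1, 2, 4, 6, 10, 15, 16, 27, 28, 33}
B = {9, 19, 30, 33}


Set A = {1, 2, 4, 6, 10, 15, 16, 27, 28, 33}
Set B = {9, 19, 30, 33}
A △ B = (A \ B) ∪ (B \ A)
Elements in A but not B: {1, 2, 4, 6, 10, 15, 16, 27, 28}
Elements in B but not A: {9, 19, 30}
A △ B = {1, 2, 4, 6, 9, 10, 15, 16, 19, 27, 28, 30}

{1, 2, 4, 6, 9, 10, 15, 16, 19, 27, 28, 30}


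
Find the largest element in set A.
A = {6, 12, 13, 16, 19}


Set A = {6, 12, 13, 16, 19}
Elements in ascending order: 6, 12, 13, 16, 19
The largest element is 19.

19


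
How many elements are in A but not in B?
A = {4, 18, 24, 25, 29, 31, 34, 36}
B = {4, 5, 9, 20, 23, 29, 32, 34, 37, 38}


Set A = {4, 18, 24, 25, 29, 31, 34, 36}
Set B = {4, 5, 9, 20, 23, 29, 32, 34, 37, 38}
A \ B = {18, 24, 25, 31, 36}
|A \ B| = 5

5


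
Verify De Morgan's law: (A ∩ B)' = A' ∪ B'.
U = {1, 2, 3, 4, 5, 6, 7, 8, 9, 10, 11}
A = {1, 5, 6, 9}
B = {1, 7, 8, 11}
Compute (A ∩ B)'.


U = {1, 2, 3, 4, 5, 6, 7, 8, 9, 10, 11}
A = {1, 5, 6, 9}, B = {1, 7, 8, 11}
A ∩ B = {1}
(A ∩ B)' = U \ (A ∩ B) = {2, 3, 4, 5, 6, 7, 8, 9, 10, 11}
Verification via A' ∪ B': A' = {2, 3, 4, 7, 8, 10, 11}, B' = {2, 3, 4, 5, 6, 9, 10}
A' ∪ B' = {2, 3, 4, 5, 6, 7, 8, 9, 10, 11} ✓

{2, 3, 4, 5, 6, 7, 8, 9, 10, 11}


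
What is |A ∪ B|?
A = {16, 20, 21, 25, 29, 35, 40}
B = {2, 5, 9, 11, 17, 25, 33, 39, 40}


Set A = {16, 20, 21, 25, 29, 35, 40}, |A| = 7
Set B = {2, 5, 9, 11, 17, 25, 33, 39, 40}, |B| = 9
A ∩ B = {25, 40}, |A ∩ B| = 2
|A ∪ B| = |A| + |B| - |A ∩ B| = 7 + 9 - 2 = 14

14


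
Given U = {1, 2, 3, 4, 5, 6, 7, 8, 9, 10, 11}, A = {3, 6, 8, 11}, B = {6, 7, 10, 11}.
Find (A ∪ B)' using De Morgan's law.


U = {1, 2, 3, 4, 5, 6, 7, 8, 9, 10, 11}
A = {3, 6, 8, 11}, B = {6, 7, 10, 11}
A ∪ B = {3, 6, 7, 8, 10, 11}
(A ∪ B)' = U \ (A ∪ B) = {1, 2, 4, 5, 9}
Verification via A' ∩ B': A' = {1, 2, 4, 5, 7, 9, 10}, B' = {1, 2, 3, 4, 5, 8, 9}
A' ∩ B' = {1, 2, 4, 5, 9} ✓

{1, 2, 4, 5, 9}


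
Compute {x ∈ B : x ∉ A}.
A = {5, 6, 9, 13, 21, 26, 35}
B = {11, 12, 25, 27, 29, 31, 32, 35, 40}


Set A = {5, 6, 9, 13, 21, 26, 35}
Set B = {11, 12, 25, 27, 29, 31, 32, 35, 40}
Check each element of B against A:
11 ∉ A (include), 12 ∉ A (include), 25 ∉ A (include), 27 ∉ A (include), 29 ∉ A (include), 31 ∉ A (include), 32 ∉ A (include), 35 ∈ A, 40 ∉ A (include)
Elements of B not in A: {11, 12, 25, 27, 29, 31, 32, 40}

{11, 12, 25, 27, 29, 31, 32, 40}


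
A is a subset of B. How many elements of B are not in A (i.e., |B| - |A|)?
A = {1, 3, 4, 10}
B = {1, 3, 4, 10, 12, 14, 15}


Set A = {1, 3, 4, 10}, |A| = 4
Set B = {1, 3, 4, 10, 12, 14, 15}, |B| = 7
Since A ⊆ B: B \ A = {12, 14, 15}
|B| - |A| = 7 - 4 = 3

3


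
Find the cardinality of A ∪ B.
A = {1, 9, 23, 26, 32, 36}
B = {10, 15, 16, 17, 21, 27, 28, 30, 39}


Set A = {1, 9, 23, 26, 32, 36}, |A| = 6
Set B = {10, 15, 16, 17, 21, 27, 28, 30, 39}, |B| = 9
A ∩ B = {}, |A ∩ B| = 0
|A ∪ B| = |A| + |B| - |A ∩ B| = 6 + 9 - 0 = 15

15


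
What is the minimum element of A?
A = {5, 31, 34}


Set A = {5, 31, 34}
Elements in ascending order: 5, 31, 34
The smallest element is 5.

5


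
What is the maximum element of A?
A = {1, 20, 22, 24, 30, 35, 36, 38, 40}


Set A = {1, 20, 22, 24, 30, 35, 36, 38, 40}
Elements in ascending order: 1, 20, 22, 24, 30, 35, 36, 38, 40
The largest element is 40.

40


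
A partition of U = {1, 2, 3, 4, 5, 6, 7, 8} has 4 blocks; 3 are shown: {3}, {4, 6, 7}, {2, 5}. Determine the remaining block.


U = {1, 2, 3, 4, 5, 6, 7, 8}
Shown blocks: {3}, {4, 6, 7}, {2, 5}
A partition's blocks are pairwise disjoint and cover U, so the missing block = U \ (union of shown blocks).
Union of shown blocks: {2, 3, 4, 5, 6, 7}
Missing block = U \ (union) = {1, 8}

{1, 8}


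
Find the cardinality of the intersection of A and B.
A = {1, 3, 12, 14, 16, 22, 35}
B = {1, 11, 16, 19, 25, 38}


Set A = {1, 3, 12, 14, 16, 22, 35}
Set B = {1, 11, 16, 19, 25, 38}
A ∩ B = {1, 16}
|A ∩ B| = 2

2


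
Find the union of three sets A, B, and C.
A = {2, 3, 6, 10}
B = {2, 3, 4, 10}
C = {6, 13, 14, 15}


Set A = {2, 3, 6, 10}
Set B = {2, 3, 4, 10}
Set C = {6, 13, 14, 15}
First, A ∪ B = {2, 3, 4, 6, 10}
Then, (A ∪ B) ∪ C = {2, 3, 4, 6, 10, 13, 14, 15}

{2, 3, 4, 6, 10, 13, 14, 15}


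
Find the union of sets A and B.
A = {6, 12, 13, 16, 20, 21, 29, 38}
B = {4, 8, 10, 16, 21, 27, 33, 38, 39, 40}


Set A = {6, 12, 13, 16, 20, 21, 29, 38}
Set B = {4, 8, 10, 16, 21, 27, 33, 38, 39, 40}
A ∪ B includes all elements in either set.
Elements from A: {6, 12, 13, 16, 20, 21, 29, 38}
Elements from B not already included: {4, 8, 10, 27, 33, 39, 40}
A ∪ B = {4, 6, 8, 10, 12, 13, 16, 20, 21, 27, 29, 33, 38, 39, 40}

{4, 6, 8, 10, 12, 13, 16, 20, 21, 27, 29, 33, 38, 39, 40}


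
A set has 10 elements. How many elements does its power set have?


The set has 10 elements.
The power set contains all possible subsets.
|P(A)| = 2^|A| = 2^10 = 1024

1024


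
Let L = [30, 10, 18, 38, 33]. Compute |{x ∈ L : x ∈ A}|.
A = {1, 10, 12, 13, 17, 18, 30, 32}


Set A = {1, 10, 12, 13, 17, 18, 30, 32}
Candidates: [30, 10, 18, 38, 33]
Check each candidate:
30 ∈ A, 10 ∈ A, 18 ∈ A, 38 ∉ A, 33 ∉ A
Count of candidates in A: 3

3


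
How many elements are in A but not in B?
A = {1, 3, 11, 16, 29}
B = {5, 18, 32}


Set A = {1, 3, 11, 16, 29}
Set B = {5, 18, 32}
A \ B = {1, 3, 11, 16, 29}
|A \ B| = 5

5


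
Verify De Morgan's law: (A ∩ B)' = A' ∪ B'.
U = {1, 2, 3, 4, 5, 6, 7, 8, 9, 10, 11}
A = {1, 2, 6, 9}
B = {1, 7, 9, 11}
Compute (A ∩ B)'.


U = {1, 2, 3, 4, 5, 6, 7, 8, 9, 10, 11}
A = {1, 2, 6, 9}, B = {1, 7, 9, 11}
A ∩ B = {1, 9}
(A ∩ B)' = U \ (A ∩ B) = {2, 3, 4, 5, 6, 7, 8, 10, 11}
Verification via A' ∪ B': A' = {3, 4, 5, 7, 8, 10, 11}, B' = {2, 3, 4, 5, 6, 8, 10}
A' ∪ B' = {2, 3, 4, 5, 6, 7, 8, 10, 11} ✓

{2, 3, 4, 5, 6, 7, 8, 10, 11}


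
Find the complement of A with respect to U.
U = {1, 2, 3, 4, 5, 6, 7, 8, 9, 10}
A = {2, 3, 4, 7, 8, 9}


Universal set U = {1, 2, 3, 4, 5, 6, 7, 8, 9, 10}
Set A = {2, 3, 4, 7, 8, 9}
A' = U \ A = elements in U but not in A
Checking each element of U:
1 (not in A, include), 2 (in A, exclude), 3 (in A, exclude), 4 (in A, exclude), 5 (not in A, include), 6 (not in A, include), 7 (in A, exclude), 8 (in A, exclude), 9 (in A, exclude), 10 (not in A, include)
A' = {1, 5, 6, 10}

{1, 5, 6, 10}


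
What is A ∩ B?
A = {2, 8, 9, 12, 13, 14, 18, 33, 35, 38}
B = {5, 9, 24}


Set A = {2, 8, 9, 12, 13, 14, 18, 33, 35, 38}
Set B = {5, 9, 24}
A ∩ B includes only elements in both sets.
Check each element of A against B:
2 ✗, 8 ✗, 9 ✓, 12 ✗, 13 ✗, 14 ✗, 18 ✗, 33 ✗, 35 ✗, 38 ✗
A ∩ B = {9}

{9}


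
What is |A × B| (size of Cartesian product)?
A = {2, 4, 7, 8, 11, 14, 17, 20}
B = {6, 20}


Set A = {2, 4, 7, 8, 11, 14, 17, 20} has 8 elements.
Set B = {6, 20} has 2 elements.
|A × B| = |A| × |B| = 8 × 2 = 16

16


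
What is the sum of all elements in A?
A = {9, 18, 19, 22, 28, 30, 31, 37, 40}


Set A = {9, 18, 19, 22, 28, 30, 31, 37, 40}
Sum = 9 + 18 + 19 + 22 + 28 + 30 + 31 + 37 + 40 = 234

234


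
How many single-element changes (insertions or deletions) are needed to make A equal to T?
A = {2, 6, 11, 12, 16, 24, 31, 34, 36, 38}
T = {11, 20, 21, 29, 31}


Set A = {2, 6, 11, 12, 16, 24, 31, 34, 36, 38}
Set T = {11, 20, 21, 29, 31}
Elements to remove from A (in A, not in T): {2, 6, 12, 16, 24, 34, 36, 38} → 8 removals
Elements to add to A (in T, not in A): {20, 21, 29} → 3 additions
Total edits = 8 + 3 = 11

11


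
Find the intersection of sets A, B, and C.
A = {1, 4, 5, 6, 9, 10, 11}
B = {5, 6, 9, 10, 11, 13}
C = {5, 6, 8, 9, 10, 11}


Set A = {1, 4, 5, 6, 9, 10, 11}
Set B = {5, 6, 9, 10, 11, 13}
Set C = {5, 6, 8, 9, 10, 11}
First, A ∩ B = {5, 6, 9, 10, 11}
Then, (A ∩ B) ∩ C = {5, 6, 9, 10, 11}

{5, 6, 9, 10, 11}


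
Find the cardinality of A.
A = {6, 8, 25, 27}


Set A = {6, 8, 25, 27}
Listing elements: 6, 8, 25, 27
Counting: 4 elements
|A| = 4

4


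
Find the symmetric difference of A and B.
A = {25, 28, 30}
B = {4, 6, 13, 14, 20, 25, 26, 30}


Set A = {25, 28, 30}
Set B = {4, 6, 13, 14, 20, 25, 26, 30}
A △ B = (A \ B) ∪ (B \ A)
Elements in A but not B: {28}
Elements in B but not A: {4, 6, 13, 14, 20, 26}
A △ B = {4, 6, 13, 14, 20, 26, 28}

{4, 6, 13, 14, 20, 26, 28}


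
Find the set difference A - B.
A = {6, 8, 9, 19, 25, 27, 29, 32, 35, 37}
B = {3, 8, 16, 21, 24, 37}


Set A = {6, 8, 9, 19, 25, 27, 29, 32, 35, 37}
Set B = {3, 8, 16, 21, 24, 37}
A \ B includes elements in A that are not in B.
Check each element of A:
6 (not in B, keep), 8 (in B, remove), 9 (not in B, keep), 19 (not in B, keep), 25 (not in B, keep), 27 (not in B, keep), 29 (not in B, keep), 32 (not in B, keep), 35 (not in B, keep), 37 (in B, remove)
A \ B = {6, 9, 19, 25, 27, 29, 32, 35}

{6, 9, 19, 25, 27, 29, 32, 35}


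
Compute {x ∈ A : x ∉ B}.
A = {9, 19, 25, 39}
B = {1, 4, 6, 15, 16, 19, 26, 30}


Set A = {9, 19, 25, 39}
Set B = {1, 4, 6, 15, 16, 19, 26, 30}
Check each element of A against B:
9 ∉ B (include), 19 ∈ B, 25 ∉ B (include), 39 ∉ B (include)
Elements of A not in B: {9, 25, 39}

{9, 25, 39}


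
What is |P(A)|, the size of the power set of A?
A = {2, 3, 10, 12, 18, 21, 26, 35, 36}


Set A = {2, 3, 10, 12, 18, 21, 26, 35, 36}
|A| = 9
The power set P(A) contains all subsets of A.
|P(A)| = 2^|A| = 2^9 = 512

512


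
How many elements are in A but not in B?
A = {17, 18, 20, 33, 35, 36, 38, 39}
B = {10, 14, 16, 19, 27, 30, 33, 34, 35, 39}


Set A = {17, 18, 20, 33, 35, 36, 38, 39}
Set B = {10, 14, 16, 19, 27, 30, 33, 34, 35, 39}
A \ B = {17, 18, 20, 36, 38}
|A \ B| = 5

5


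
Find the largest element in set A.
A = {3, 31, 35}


Set A = {3, 31, 35}
Elements in ascending order: 3, 31, 35
The largest element is 35.

35


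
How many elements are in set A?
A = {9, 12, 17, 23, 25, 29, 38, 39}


Set A = {9, 12, 17, 23, 25, 29, 38, 39}
Listing elements: 9, 12, 17, 23, 25, 29, 38, 39
Counting: 8 elements
|A| = 8

8


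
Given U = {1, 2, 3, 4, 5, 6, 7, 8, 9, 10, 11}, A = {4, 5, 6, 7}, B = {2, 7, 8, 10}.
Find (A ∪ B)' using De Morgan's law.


U = {1, 2, 3, 4, 5, 6, 7, 8, 9, 10, 11}
A = {4, 5, 6, 7}, B = {2, 7, 8, 10}
A ∪ B = {2, 4, 5, 6, 7, 8, 10}
(A ∪ B)' = U \ (A ∪ B) = {1, 3, 9, 11}
Verification via A' ∩ B': A' = {1, 2, 3, 8, 9, 10, 11}, B' = {1, 3, 4, 5, 6, 9, 11}
A' ∩ B' = {1, 3, 9, 11} ✓

{1, 3, 9, 11}


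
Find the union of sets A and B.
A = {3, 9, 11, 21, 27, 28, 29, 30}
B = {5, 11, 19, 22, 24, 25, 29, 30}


Set A = {3, 9, 11, 21, 27, 28, 29, 30}
Set B = {5, 11, 19, 22, 24, 25, 29, 30}
A ∪ B includes all elements in either set.
Elements from A: {3, 9, 11, 21, 27, 28, 29, 30}
Elements from B not already included: {5, 19, 22, 24, 25}
A ∪ B = {3, 5, 9, 11, 19, 21, 22, 24, 25, 27, 28, 29, 30}

{3, 5, 9, 11, 19, 21, 22, 24, 25, 27, 28, 29, 30}


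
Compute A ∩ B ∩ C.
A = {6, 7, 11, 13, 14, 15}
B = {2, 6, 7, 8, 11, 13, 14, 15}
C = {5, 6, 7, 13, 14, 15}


Set A = {6, 7, 11, 13, 14, 15}
Set B = {2, 6, 7, 8, 11, 13, 14, 15}
Set C = {5, 6, 7, 13, 14, 15}
First, A ∩ B = {6, 7, 11, 13, 14, 15}
Then, (A ∩ B) ∩ C = {6, 7, 13, 14, 15}

{6, 7, 13, 14, 15}


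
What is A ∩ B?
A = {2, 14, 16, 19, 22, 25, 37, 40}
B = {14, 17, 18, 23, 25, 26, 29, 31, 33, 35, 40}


Set A = {2, 14, 16, 19, 22, 25, 37, 40}
Set B = {14, 17, 18, 23, 25, 26, 29, 31, 33, 35, 40}
A ∩ B includes only elements in both sets.
Check each element of A against B:
2 ✗, 14 ✓, 16 ✗, 19 ✗, 22 ✗, 25 ✓, 37 ✗, 40 ✓
A ∩ B = {14, 25, 40}

{14, 25, 40}


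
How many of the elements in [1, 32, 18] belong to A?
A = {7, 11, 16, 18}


Set A = {7, 11, 16, 18}
Candidates: [1, 32, 18]
Check each candidate:
1 ∉ A, 32 ∉ A, 18 ∈ A
Count of candidates in A: 1

1


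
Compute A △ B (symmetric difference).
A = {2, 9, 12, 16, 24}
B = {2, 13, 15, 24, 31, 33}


Set A = {2, 9, 12, 16, 24}
Set B = {2, 13, 15, 24, 31, 33}
A △ B = (A \ B) ∪ (B \ A)
Elements in A but not B: {9, 12, 16}
Elements in B but not A: {13, 15, 31, 33}
A △ B = {9, 12, 13, 15, 16, 31, 33}

{9, 12, 13, 15, 16, 31, 33}


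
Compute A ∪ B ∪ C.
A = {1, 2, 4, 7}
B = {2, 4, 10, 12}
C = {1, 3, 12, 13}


Set A = {1, 2, 4, 7}
Set B = {2, 4, 10, 12}
Set C = {1, 3, 12, 13}
First, A ∪ B = {1, 2, 4, 7, 10, 12}
Then, (A ∪ B) ∪ C = {1, 2, 3, 4, 7, 10, 12, 13}

{1, 2, 3, 4, 7, 10, 12, 13}


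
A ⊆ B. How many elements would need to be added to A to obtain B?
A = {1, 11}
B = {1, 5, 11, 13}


Set A = {1, 11}, |A| = 2
Set B = {1, 5, 11, 13}, |B| = 4
Since A ⊆ B: B \ A = {5, 13}
|B| - |A| = 4 - 2 = 2

2


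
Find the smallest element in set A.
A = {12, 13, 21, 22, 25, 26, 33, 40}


Set A = {12, 13, 21, 22, 25, 26, 33, 40}
Elements in ascending order: 12, 13, 21, 22, 25, 26, 33, 40
The smallest element is 12.

12


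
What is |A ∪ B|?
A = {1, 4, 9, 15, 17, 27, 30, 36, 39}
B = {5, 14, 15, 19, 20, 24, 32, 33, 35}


Set A = {1, 4, 9, 15, 17, 27, 30, 36, 39}, |A| = 9
Set B = {5, 14, 15, 19, 20, 24, 32, 33, 35}, |B| = 9
A ∩ B = {15}, |A ∩ B| = 1
|A ∪ B| = |A| + |B| - |A ∩ B| = 9 + 9 - 1 = 17

17


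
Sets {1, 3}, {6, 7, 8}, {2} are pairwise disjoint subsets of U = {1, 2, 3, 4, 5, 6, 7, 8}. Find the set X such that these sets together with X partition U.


U = {1, 2, 3, 4, 5, 6, 7, 8}
Shown blocks: {1, 3}, {6, 7, 8}, {2}
A partition's blocks are pairwise disjoint and cover U, so the missing block = U \ (union of shown blocks).
Union of shown blocks: {1, 2, 3, 6, 7, 8}
Missing block = U \ (union) = {4, 5}

{4, 5}


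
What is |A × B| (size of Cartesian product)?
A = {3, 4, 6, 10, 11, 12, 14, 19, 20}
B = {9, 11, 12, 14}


Set A = {3, 4, 6, 10, 11, 12, 14, 19, 20} has 9 elements.
Set B = {9, 11, 12, 14} has 4 elements.
|A × B| = |A| × |B| = 9 × 4 = 36

36


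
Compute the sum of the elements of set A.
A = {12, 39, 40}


Set A = {12, 39, 40}
Sum = 12 + 39 + 40 = 91

91


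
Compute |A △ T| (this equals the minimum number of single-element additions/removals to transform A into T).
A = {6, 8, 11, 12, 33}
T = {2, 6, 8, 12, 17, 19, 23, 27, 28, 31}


Set A = {6, 8, 11, 12, 33}
Set T = {2, 6, 8, 12, 17, 19, 23, 27, 28, 31}
Elements to remove from A (in A, not in T): {11, 33} → 2 removals
Elements to add to A (in T, not in A): {2, 17, 19, 23, 27, 28, 31} → 7 additions
Total edits = 2 + 7 = 9

9


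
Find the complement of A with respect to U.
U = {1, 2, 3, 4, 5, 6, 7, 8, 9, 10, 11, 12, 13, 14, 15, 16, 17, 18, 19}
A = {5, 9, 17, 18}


Universal set U = {1, 2, 3, 4, 5, 6, 7, 8, 9, 10, 11, 12, 13, 14, 15, 16, 17, 18, 19}
Set A = {5, 9, 17, 18}
A' = U \ A = elements in U but not in A
Checking each element of U:
1 (not in A, include), 2 (not in A, include), 3 (not in A, include), 4 (not in A, include), 5 (in A, exclude), 6 (not in A, include), 7 (not in A, include), 8 (not in A, include), 9 (in A, exclude), 10 (not in A, include), 11 (not in A, include), 12 (not in A, include), 13 (not in A, include), 14 (not in A, include), 15 (not in A, include), 16 (not in A, include), 17 (in A, exclude), 18 (in A, exclude), 19 (not in A, include)
A' = {1, 2, 3, 4, 6, 7, 8, 10, 11, 12, 13, 14, 15, 16, 19}

{1, 2, 3, 4, 6, 7, 8, 10, 11, 12, 13, 14, 15, 16, 19}


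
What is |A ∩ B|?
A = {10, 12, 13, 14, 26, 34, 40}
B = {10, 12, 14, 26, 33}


Set A = {10, 12, 13, 14, 26, 34, 40}
Set B = {10, 12, 14, 26, 33}
A ∩ B = {10, 12, 14, 26}
|A ∩ B| = 4

4


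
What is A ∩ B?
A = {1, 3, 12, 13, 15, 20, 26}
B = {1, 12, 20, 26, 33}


Set A = {1, 3, 12, 13, 15, 20, 26}
Set B = {1, 12, 20, 26, 33}
A ∩ B includes only elements in both sets.
Check each element of A against B:
1 ✓, 3 ✗, 12 ✓, 13 ✗, 15 ✗, 20 ✓, 26 ✓
A ∩ B = {1, 12, 20, 26}

{1, 12, 20, 26}


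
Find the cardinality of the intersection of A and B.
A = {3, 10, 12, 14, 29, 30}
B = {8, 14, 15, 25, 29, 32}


Set A = {3, 10, 12, 14, 29, 30}
Set B = {8, 14, 15, 25, 29, 32}
A ∩ B = {14, 29}
|A ∩ B| = 2

2


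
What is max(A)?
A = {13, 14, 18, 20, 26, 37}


Set A = {13, 14, 18, 20, 26, 37}
Elements in ascending order: 13, 14, 18, 20, 26, 37
The largest element is 37.

37


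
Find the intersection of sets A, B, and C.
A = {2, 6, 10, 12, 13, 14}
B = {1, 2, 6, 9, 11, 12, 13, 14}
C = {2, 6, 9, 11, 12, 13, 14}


Set A = {2, 6, 10, 12, 13, 14}
Set B = {1, 2, 6, 9, 11, 12, 13, 14}
Set C = {2, 6, 9, 11, 12, 13, 14}
First, A ∩ B = {2, 6, 12, 13, 14}
Then, (A ∩ B) ∩ C = {2, 6, 12, 13, 14}

{2, 6, 12, 13, 14}


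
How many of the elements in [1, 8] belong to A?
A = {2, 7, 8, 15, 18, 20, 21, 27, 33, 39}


Set A = {2, 7, 8, 15, 18, 20, 21, 27, 33, 39}
Candidates: [1, 8]
Check each candidate:
1 ∉ A, 8 ∈ A
Count of candidates in A: 1

1


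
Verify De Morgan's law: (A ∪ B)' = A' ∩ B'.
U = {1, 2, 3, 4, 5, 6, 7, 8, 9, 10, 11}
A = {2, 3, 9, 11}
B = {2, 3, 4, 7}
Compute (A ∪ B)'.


U = {1, 2, 3, 4, 5, 6, 7, 8, 9, 10, 11}
A = {2, 3, 9, 11}, B = {2, 3, 4, 7}
A ∪ B = {2, 3, 4, 7, 9, 11}
(A ∪ B)' = U \ (A ∪ B) = {1, 5, 6, 8, 10}
Verification via A' ∩ B': A' = {1, 4, 5, 6, 7, 8, 10}, B' = {1, 5, 6, 8, 9, 10, 11}
A' ∩ B' = {1, 5, 6, 8, 10} ✓

{1, 5, 6, 8, 10}


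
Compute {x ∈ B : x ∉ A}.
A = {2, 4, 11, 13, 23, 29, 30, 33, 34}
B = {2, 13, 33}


Set A = {2, 4, 11, 13, 23, 29, 30, 33, 34}
Set B = {2, 13, 33}
Check each element of B against A:
2 ∈ A, 13 ∈ A, 33 ∈ A
Elements of B not in A: {}

{}


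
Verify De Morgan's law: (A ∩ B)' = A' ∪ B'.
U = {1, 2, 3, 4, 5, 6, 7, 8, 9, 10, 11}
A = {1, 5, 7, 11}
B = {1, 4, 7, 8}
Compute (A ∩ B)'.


U = {1, 2, 3, 4, 5, 6, 7, 8, 9, 10, 11}
A = {1, 5, 7, 11}, B = {1, 4, 7, 8}
A ∩ B = {1, 7}
(A ∩ B)' = U \ (A ∩ B) = {2, 3, 4, 5, 6, 8, 9, 10, 11}
Verification via A' ∪ B': A' = {2, 3, 4, 6, 8, 9, 10}, B' = {2, 3, 5, 6, 9, 10, 11}
A' ∪ B' = {2, 3, 4, 5, 6, 8, 9, 10, 11} ✓

{2, 3, 4, 5, 6, 8, 9, 10, 11}


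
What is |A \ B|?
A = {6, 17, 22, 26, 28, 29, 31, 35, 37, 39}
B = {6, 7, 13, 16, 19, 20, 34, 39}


Set A = {6, 17, 22, 26, 28, 29, 31, 35, 37, 39}
Set B = {6, 7, 13, 16, 19, 20, 34, 39}
A \ B = {17, 22, 26, 28, 29, 31, 35, 37}
|A \ B| = 8

8


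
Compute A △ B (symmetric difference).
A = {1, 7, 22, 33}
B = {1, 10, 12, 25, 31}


Set A = {1, 7, 22, 33}
Set B = {1, 10, 12, 25, 31}
A △ B = (A \ B) ∪ (B \ A)
Elements in A but not B: {7, 22, 33}
Elements in B but not A: {10, 12, 25, 31}
A △ B = {7, 10, 12, 22, 25, 31, 33}

{7, 10, 12, 22, 25, 31, 33}


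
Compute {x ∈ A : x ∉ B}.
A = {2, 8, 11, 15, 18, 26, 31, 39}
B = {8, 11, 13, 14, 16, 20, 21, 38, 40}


Set A = {2, 8, 11, 15, 18, 26, 31, 39}
Set B = {8, 11, 13, 14, 16, 20, 21, 38, 40}
Check each element of A against B:
2 ∉ B (include), 8 ∈ B, 11 ∈ B, 15 ∉ B (include), 18 ∉ B (include), 26 ∉ B (include), 31 ∉ B (include), 39 ∉ B (include)
Elements of A not in B: {2, 15, 18, 26, 31, 39}

{2, 15, 18, 26, 31, 39}


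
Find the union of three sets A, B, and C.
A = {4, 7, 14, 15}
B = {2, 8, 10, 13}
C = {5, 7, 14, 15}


Set A = {4, 7, 14, 15}
Set B = {2, 8, 10, 13}
Set C = {5, 7, 14, 15}
First, A ∪ B = {2, 4, 7, 8, 10, 13, 14, 15}
Then, (A ∪ B) ∪ C = {2, 4, 5, 7, 8, 10, 13, 14, 15}

{2, 4, 5, 7, 8, 10, 13, 14, 15}


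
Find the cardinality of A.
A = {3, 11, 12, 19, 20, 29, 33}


Set A = {3, 11, 12, 19, 20, 29, 33}
Listing elements: 3, 11, 12, 19, 20, 29, 33
Counting: 7 elements
|A| = 7

7


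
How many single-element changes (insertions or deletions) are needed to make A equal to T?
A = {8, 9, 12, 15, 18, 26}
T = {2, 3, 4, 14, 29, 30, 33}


Set A = {8, 9, 12, 15, 18, 26}
Set T = {2, 3, 4, 14, 29, 30, 33}
Elements to remove from A (in A, not in T): {8, 9, 12, 15, 18, 26} → 6 removals
Elements to add to A (in T, not in A): {2, 3, 4, 14, 29, 30, 33} → 7 additions
Total edits = 6 + 7 = 13

13


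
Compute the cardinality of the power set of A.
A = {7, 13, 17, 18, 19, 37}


Set A = {7, 13, 17, 18, 19, 37}
|A| = 6
The power set P(A) contains all subsets of A.
|P(A)| = 2^|A| = 2^6 = 64

64


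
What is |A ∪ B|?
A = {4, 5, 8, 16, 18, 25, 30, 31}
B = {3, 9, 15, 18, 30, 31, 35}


Set A = {4, 5, 8, 16, 18, 25, 30, 31}, |A| = 8
Set B = {3, 9, 15, 18, 30, 31, 35}, |B| = 7
A ∩ B = {18, 30, 31}, |A ∩ B| = 3
|A ∪ B| = |A| + |B| - |A ∩ B| = 8 + 7 - 3 = 12

12


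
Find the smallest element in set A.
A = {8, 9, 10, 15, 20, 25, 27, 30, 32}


Set A = {8, 9, 10, 15, 20, 25, 27, 30, 32}
Elements in ascending order: 8, 9, 10, 15, 20, 25, 27, 30, 32
The smallest element is 8.

8


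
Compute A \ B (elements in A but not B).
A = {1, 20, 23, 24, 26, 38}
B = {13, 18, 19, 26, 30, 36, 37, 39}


Set A = {1, 20, 23, 24, 26, 38}
Set B = {13, 18, 19, 26, 30, 36, 37, 39}
A \ B includes elements in A that are not in B.
Check each element of A:
1 (not in B, keep), 20 (not in B, keep), 23 (not in B, keep), 24 (not in B, keep), 26 (in B, remove), 38 (not in B, keep)
A \ B = {1, 20, 23, 24, 38}

{1, 20, 23, 24, 38}


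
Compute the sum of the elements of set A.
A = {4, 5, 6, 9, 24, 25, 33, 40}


Set A = {4, 5, 6, 9, 24, 25, 33, 40}
Sum = 4 + 5 + 6 + 9 + 24 + 25 + 33 + 40 = 146

146


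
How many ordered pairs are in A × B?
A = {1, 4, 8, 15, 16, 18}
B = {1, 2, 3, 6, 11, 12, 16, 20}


Set A = {1, 4, 8, 15, 16, 18} has 6 elements.
Set B = {1, 2, 3, 6, 11, 12, 16, 20} has 8 elements.
|A × B| = |A| × |B| = 6 × 8 = 48

48


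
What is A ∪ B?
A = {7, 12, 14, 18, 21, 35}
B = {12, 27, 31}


Set A = {7, 12, 14, 18, 21, 35}
Set B = {12, 27, 31}
A ∪ B includes all elements in either set.
Elements from A: {7, 12, 14, 18, 21, 35}
Elements from B not already included: {27, 31}
A ∪ B = {7, 12, 14, 18, 21, 27, 31, 35}

{7, 12, 14, 18, 21, 27, 31, 35}


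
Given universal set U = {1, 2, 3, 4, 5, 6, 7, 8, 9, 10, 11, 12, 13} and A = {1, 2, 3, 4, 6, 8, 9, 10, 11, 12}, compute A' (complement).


Universal set U = {1, 2, 3, 4, 5, 6, 7, 8, 9, 10, 11, 12, 13}
Set A = {1, 2, 3, 4, 6, 8, 9, 10, 11, 12}
A' = U \ A = elements in U but not in A
Checking each element of U:
1 (in A, exclude), 2 (in A, exclude), 3 (in A, exclude), 4 (in A, exclude), 5 (not in A, include), 6 (in A, exclude), 7 (not in A, include), 8 (in A, exclude), 9 (in A, exclude), 10 (in A, exclude), 11 (in A, exclude), 12 (in A, exclude), 13 (not in A, include)
A' = {5, 7, 13}

{5, 7, 13}


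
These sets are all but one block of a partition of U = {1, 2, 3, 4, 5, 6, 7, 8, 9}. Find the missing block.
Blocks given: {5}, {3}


U = {1, 2, 3, 4, 5, 6, 7, 8, 9}
Shown blocks: {5}, {3}
A partition's blocks are pairwise disjoint and cover U, so the missing block = U \ (union of shown blocks).
Union of shown blocks: {3, 5}
Missing block = U \ (union) = {1, 2, 4, 6, 7, 8, 9}

{1, 2, 4, 6, 7, 8, 9}


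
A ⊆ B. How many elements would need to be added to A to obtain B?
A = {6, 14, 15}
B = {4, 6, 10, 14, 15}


Set A = {6, 14, 15}, |A| = 3
Set B = {4, 6, 10, 14, 15}, |B| = 5
Since A ⊆ B: B \ A = {4, 10}
|B| - |A| = 5 - 3 = 2

2


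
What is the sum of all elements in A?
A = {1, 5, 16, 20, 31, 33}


Set A = {1, 5, 16, 20, 31, 33}
Sum = 1 + 5 + 16 + 20 + 31 + 33 = 106

106


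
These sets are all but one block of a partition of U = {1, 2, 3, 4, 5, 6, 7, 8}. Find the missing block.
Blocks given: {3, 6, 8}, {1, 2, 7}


U = {1, 2, 3, 4, 5, 6, 7, 8}
Shown blocks: {3, 6, 8}, {1, 2, 7}
A partition's blocks are pairwise disjoint and cover U, so the missing block = U \ (union of shown blocks).
Union of shown blocks: {1, 2, 3, 6, 7, 8}
Missing block = U \ (union) = {4, 5}

{4, 5}


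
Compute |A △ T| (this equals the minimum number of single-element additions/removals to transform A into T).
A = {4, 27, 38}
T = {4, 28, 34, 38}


Set A = {4, 27, 38}
Set T = {4, 28, 34, 38}
Elements to remove from A (in A, not in T): {27} → 1 removals
Elements to add to A (in T, not in A): {28, 34} → 2 additions
Total edits = 1 + 2 = 3

3
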